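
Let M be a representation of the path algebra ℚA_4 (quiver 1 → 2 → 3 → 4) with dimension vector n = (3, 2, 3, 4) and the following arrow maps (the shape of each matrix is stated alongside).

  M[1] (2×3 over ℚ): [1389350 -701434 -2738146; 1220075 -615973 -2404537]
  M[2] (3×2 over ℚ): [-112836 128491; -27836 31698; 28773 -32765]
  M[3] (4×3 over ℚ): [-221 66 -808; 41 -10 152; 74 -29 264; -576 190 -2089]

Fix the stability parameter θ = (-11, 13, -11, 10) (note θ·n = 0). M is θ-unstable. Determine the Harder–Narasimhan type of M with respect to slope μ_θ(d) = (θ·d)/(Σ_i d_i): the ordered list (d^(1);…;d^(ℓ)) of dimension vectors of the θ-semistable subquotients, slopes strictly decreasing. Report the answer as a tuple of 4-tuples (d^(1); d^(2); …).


Via rank(M_{q-1}∘⋯∘M_p): M ≅ I[1,1]^2, I[1,4], I[2,4], I[3,4], I[4,4].
μ_θ-semistable layers: μ^(1)=10; μ^(2)=1; μ^(3)=-11

((0, 0, 0, 4); (0, 2, 2, 0); (3, 0, 1, 0))


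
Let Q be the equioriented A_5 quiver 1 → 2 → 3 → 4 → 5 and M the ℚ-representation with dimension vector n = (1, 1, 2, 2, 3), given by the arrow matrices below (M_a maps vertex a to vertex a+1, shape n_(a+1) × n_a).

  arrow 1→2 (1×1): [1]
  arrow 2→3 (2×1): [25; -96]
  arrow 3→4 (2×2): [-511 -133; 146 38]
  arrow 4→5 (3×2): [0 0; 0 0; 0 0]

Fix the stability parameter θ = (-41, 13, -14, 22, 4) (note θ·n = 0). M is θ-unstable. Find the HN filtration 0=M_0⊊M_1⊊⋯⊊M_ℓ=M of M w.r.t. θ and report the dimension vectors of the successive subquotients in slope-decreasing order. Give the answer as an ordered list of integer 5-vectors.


Interval decomposition of M: I[1,4], I[3,3], I[4,4], I[5,5]^3.
HN type (ℓ=5): μ^(1)=22; μ^(2)=4; μ^(3)=-1/2; μ^(4)=-14; μ^(5)=-41

((0, 0, 0, 2, 0); (0, 0, 0, 0, 3); (0, 1, 1, 0, 0); (0, 0, 1, 0, 0); (1, 0, 0, 0, 0))


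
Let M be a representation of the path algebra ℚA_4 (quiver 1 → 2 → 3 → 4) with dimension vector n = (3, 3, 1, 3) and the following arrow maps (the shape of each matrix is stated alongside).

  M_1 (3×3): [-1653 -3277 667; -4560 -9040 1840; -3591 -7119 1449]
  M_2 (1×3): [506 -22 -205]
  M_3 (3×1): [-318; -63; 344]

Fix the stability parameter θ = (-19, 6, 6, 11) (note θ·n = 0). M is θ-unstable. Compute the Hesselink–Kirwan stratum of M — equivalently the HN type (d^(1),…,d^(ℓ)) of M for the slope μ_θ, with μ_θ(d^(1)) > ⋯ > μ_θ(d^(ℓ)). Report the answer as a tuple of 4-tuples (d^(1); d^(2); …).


Via rank(M_{q-1}∘⋯∘M_p): M ≅ I[1,1]^2, I[1,4], I[2,2]^2, I[4,4]^2.
μ_θ-semistable layers: μ^(1)=11; μ^(2)=6; μ^(3)=-19

((0, 0, 0, 3); (0, 3, 1, 0); (3, 0, 0, 0))


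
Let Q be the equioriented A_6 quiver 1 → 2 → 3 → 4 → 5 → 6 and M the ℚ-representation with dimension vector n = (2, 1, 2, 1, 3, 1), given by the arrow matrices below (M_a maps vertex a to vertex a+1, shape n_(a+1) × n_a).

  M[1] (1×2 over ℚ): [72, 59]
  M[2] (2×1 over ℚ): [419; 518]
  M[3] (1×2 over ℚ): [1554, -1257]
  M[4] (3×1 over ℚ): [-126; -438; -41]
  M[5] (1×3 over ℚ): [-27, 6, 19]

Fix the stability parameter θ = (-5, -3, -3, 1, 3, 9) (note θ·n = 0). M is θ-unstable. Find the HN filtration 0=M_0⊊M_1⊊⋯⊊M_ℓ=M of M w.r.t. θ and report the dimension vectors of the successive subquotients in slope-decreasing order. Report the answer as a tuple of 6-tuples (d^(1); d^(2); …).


Barcode: M ≅ I[1,1], I[1,3], I[3,6], I[5,5]^2. HN layers by μ_θ (5 steps, strictly decreasing):
  μ^(1)=9; μ^(2)=3; μ^(3)=1; μ^(4)=-3; μ^(5)=-5

((0, 0, 0, 0, 0, 1); (0, 0, 0, 0, 3, 0); (0, 0, 0, 1, 0, 0); (0, 1, 2, 0, 0, 0); (2, 0, 0, 0, 0, 0))


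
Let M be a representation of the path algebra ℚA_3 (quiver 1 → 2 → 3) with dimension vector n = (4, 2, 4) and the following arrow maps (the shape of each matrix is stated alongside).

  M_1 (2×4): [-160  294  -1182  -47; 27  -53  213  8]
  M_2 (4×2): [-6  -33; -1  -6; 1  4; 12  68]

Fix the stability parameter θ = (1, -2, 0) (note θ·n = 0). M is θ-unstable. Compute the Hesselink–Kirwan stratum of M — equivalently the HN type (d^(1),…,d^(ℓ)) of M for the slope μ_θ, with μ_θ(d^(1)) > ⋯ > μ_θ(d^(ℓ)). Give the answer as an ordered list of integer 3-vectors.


Barcode: M ≅ I[1,1]^2, I[1,3]^2, I[3,3]^2. HN layers by μ_θ (3 steps, strictly decreasing):
  μ^(1)=1; μ^(2)=0; μ^(3)=-1/2

((2, 0, 0); (0, 0, 4); (2, 2, 0))


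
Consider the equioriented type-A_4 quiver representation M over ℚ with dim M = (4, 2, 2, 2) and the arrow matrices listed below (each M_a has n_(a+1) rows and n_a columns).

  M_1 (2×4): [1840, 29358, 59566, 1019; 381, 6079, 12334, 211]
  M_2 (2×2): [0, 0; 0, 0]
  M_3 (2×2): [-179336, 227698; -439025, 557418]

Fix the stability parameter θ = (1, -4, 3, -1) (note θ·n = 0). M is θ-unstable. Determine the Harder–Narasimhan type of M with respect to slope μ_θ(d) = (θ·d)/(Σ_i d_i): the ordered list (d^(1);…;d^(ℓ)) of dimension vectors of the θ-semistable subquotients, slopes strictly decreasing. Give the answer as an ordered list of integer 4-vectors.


Interval decomposition of M: I[1,1]^2, I[1,2]^2, I[3,4]^2.
HN type (ℓ=2): μ^(1)=1; μ^(2)=-3/2

((2, 0, 2, 2); (2, 2, 0, 0))


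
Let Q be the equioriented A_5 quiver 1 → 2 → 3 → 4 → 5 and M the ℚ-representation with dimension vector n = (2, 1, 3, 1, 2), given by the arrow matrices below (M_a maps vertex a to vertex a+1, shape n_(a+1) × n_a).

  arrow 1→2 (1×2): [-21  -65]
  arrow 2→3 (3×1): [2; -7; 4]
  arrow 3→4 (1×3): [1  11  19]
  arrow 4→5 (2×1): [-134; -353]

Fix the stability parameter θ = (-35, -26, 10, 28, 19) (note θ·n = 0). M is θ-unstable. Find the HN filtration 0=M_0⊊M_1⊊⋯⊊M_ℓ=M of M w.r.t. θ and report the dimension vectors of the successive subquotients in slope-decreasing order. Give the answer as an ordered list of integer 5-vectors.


Barcode: M ≅ I[1,1], I[1,5], I[3,3]^2, I[5,5]. HN layers by μ_θ (5 steps, strictly decreasing):
  μ^(1)=47/2; μ^(2)=19; μ^(3)=10; μ^(4)=-26; μ^(5)=-35

((0, 0, 0, 1, 1); (0, 0, 0, 0, 1); (0, 0, 3, 0, 0); (0, 1, 0, 0, 0); (2, 0, 0, 0, 0))


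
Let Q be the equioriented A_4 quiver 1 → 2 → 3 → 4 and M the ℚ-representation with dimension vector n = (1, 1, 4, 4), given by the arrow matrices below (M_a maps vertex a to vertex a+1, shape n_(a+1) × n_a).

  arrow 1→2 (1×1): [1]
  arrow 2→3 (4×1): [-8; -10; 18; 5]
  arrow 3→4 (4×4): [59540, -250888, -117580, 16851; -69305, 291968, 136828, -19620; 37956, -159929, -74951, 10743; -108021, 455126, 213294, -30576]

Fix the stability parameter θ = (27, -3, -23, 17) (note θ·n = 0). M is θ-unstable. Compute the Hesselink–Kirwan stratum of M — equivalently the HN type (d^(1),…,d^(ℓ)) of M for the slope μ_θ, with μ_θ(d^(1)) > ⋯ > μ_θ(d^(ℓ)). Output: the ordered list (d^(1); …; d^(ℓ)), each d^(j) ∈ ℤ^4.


Barcode: M ≅ I[1,4], I[3,3], I[3,4]^2, I[4,4]. HN layers by μ_θ (3 steps, strictly decreasing):
  μ^(1)=17; μ^(2)=1/3; μ^(3)=-23

((0, 0, 0, 4); (1, 1, 1, 0); (0, 0, 3, 0))


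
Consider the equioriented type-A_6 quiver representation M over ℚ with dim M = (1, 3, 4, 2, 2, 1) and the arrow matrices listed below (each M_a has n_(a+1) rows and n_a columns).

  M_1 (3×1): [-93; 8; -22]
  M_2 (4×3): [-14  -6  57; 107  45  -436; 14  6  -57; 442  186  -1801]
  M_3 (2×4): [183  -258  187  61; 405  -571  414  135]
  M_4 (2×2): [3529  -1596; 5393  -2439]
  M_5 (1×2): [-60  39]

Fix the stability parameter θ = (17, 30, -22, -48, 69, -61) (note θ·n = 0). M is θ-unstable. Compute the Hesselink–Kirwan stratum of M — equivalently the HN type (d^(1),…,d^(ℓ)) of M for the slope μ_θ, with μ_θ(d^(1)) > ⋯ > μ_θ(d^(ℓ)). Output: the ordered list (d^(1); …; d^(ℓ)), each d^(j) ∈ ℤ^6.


Interval decomposition of M: I[1,6], I[2,2], I[2,5], I[3,3]^2.
HN type (ℓ=6): μ^(1)=69; μ^(2)=30; μ^(3)=4; μ^(4)=-23/4; μ^(5)=-40/3; μ^(6)=-22

((0, 0, 0, 0, 1, 0); (0, 1, 0, 0, 0, 0); (0, 0, 0, 0, 1, 1); (1, 1, 1, 1, 0, 0); (0, 1, 1, 1, 0, 0); (0, 0, 2, 0, 0, 0))


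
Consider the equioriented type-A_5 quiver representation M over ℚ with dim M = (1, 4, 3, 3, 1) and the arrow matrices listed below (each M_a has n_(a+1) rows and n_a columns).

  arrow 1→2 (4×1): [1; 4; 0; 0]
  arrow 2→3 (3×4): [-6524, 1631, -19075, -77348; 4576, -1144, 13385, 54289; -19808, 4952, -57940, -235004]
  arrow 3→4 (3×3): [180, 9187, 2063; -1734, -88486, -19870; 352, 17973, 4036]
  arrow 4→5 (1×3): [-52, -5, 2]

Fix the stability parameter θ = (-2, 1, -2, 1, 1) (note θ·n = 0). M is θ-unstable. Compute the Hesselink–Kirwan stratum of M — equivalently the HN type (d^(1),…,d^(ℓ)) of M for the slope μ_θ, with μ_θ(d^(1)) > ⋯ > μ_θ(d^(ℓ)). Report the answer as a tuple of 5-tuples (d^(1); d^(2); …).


Interval decomposition of M: I[1,2], I[2,2], I[2,4], I[2,5], I[3,4].
HN type (ℓ=3): μ^(1)=1; μ^(2)=-1/2; μ^(3)=-2

((0, 2, 0, 3, 1); (0, 2, 2, 0, 0); (1, 0, 1, 0, 0))


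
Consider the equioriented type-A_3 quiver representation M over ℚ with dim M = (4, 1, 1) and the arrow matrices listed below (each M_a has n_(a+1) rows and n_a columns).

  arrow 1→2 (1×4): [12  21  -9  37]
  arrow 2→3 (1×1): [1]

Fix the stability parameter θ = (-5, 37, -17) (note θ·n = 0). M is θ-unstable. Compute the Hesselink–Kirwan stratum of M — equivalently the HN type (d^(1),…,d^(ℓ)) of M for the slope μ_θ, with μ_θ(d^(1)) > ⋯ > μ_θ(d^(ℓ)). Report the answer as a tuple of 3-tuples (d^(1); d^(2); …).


Via rank(M_{q-1}∘⋯∘M_p): M ≅ I[1,1]^3, I[1,3].
μ_θ-semistable layers: μ^(1)=10; μ^(2)=-5

((0, 1, 1); (4, 0, 0))


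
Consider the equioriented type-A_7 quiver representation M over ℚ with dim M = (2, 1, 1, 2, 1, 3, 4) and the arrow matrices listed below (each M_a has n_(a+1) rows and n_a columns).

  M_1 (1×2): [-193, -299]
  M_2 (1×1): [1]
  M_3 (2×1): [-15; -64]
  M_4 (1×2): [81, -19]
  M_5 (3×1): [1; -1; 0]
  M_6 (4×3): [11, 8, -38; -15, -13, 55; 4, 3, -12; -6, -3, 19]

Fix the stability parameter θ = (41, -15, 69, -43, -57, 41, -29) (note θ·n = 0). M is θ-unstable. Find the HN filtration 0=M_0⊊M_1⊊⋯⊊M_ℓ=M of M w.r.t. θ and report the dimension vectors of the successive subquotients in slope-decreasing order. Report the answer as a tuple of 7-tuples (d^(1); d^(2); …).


Via rank(M_{q-1}∘⋯∘M_p): M ≅ I[1,1], I[1,7], I[4,4], I[6,7]^2, I[7,7].
μ_θ-semistable layers: μ^(1)=41; μ^(2)=6; μ^(3)=-1; μ^(4)=-29; μ^(5)=-43

((1, 0, 0, 0, 0, 0, 0); (0, 0, 0, 0, 0, 3, 3); (1, 1, 1, 1, 1, 0, 0); (0, 0, 0, 0, 0, 0, 1); (0, 0, 0, 1, 0, 0, 0))


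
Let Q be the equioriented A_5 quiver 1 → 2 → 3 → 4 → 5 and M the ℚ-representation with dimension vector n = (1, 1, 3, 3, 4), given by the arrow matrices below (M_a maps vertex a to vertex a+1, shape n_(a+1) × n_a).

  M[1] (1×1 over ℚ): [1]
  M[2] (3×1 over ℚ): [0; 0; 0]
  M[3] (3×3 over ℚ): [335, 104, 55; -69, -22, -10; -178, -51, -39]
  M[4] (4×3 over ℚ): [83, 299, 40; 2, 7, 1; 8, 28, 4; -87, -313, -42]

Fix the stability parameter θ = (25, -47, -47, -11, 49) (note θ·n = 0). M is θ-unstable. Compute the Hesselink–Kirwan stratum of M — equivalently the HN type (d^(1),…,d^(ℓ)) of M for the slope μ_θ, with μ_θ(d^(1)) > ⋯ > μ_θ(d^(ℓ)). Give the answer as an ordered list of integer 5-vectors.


Interval decomposition of M: I[1,2], I[3,4], I[3,5]^2, I[5,5]^2.
HN type (ℓ=3): μ^(1)=49; μ^(2)=-11; μ^(3)=-47

((0, 0, 0, 0, 4); (1, 1, 0, 3, 0); (0, 0, 3, 0, 0))


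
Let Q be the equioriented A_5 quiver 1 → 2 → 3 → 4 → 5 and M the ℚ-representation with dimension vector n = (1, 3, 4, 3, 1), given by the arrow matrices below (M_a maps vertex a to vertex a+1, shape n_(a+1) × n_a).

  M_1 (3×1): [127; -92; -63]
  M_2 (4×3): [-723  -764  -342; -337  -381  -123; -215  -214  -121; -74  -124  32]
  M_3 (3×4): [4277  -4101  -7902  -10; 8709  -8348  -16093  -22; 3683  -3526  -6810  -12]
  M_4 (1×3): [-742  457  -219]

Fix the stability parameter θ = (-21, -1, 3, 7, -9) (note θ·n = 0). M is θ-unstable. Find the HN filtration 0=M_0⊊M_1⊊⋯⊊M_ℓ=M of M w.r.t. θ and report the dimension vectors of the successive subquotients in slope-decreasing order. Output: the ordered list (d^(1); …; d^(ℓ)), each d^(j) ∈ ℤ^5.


Interval decomposition of M: I[1,4], I[2,4], I[2,5], I[3,3].
HN type (ℓ=5): μ^(1)=7; μ^(2)=3; μ^(3)=1/3; μ^(4)=-1; μ^(5)=-21

((0, 0, 0, 2, 0); (0, 0, 3, 0, 0); (0, 0, 1, 1, 1); (0, 3, 0, 0, 0); (1, 0, 0, 0, 0))


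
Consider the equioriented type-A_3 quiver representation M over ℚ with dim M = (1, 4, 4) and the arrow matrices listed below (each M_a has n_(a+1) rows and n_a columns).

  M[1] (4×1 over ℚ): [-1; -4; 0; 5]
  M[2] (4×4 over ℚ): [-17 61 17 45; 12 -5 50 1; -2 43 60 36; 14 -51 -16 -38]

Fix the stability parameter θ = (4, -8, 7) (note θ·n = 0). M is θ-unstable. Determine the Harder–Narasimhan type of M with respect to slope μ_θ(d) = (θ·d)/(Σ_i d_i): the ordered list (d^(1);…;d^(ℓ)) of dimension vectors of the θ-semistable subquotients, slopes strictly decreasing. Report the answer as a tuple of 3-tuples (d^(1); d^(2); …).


Interval decomposition of M: I[1,3], I[2,2], I[2,3]^2, I[3,3].
HN type (ℓ=3): μ^(1)=7; μ^(2)=-2; μ^(3)=-8

((0, 0, 4); (1, 1, 0); (0, 3, 0))


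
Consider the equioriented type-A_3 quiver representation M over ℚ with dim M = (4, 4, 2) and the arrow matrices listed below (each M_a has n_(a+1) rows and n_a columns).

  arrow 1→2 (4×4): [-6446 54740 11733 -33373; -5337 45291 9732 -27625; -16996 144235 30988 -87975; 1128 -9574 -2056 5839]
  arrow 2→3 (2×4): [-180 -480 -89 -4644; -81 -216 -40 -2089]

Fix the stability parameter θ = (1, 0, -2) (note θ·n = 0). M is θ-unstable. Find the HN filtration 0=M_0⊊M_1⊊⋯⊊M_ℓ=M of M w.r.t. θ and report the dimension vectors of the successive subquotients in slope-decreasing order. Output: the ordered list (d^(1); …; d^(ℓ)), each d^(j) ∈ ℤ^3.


Via rank(M_{q-1}∘⋯∘M_p): M ≅ I[1,2]^2, I[1,3]^2.
μ_θ-semistable layers: μ^(1)=1/2; μ^(2)=-1/3

((2, 2, 0); (2, 2, 2))


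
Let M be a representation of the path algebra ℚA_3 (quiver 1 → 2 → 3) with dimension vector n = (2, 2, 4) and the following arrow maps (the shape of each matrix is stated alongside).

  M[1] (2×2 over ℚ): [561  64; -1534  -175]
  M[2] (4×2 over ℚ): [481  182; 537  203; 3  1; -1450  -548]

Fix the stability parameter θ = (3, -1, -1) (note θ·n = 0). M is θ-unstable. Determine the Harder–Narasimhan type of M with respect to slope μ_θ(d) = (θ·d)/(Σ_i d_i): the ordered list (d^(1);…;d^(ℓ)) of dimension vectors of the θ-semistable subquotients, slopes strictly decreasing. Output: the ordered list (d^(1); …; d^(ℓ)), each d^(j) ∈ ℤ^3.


Via rank(M_{q-1}∘⋯∘M_p): M ≅ I[1,3]^2, I[3,3]^2.
μ_θ-semistable layers: μ^(1)=1/3; μ^(2)=-1

((2, 2, 2); (0, 0, 2))


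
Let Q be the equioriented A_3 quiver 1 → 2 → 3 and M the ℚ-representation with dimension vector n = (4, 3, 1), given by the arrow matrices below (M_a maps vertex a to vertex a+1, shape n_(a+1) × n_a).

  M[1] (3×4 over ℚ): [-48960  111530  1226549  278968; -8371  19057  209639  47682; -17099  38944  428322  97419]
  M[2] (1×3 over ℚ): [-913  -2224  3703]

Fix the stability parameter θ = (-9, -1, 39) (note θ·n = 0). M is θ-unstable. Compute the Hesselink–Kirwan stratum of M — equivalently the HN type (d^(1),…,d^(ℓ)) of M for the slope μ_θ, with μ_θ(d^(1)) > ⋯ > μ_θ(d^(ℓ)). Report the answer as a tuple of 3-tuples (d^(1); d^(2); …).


Interval decomposition of M: I[1,1], I[1,2]^2, I[1,3].
HN type (ℓ=3): μ^(1)=39; μ^(2)=-1; μ^(3)=-9

((0, 0, 1); (0, 3, 0); (4, 0, 0))


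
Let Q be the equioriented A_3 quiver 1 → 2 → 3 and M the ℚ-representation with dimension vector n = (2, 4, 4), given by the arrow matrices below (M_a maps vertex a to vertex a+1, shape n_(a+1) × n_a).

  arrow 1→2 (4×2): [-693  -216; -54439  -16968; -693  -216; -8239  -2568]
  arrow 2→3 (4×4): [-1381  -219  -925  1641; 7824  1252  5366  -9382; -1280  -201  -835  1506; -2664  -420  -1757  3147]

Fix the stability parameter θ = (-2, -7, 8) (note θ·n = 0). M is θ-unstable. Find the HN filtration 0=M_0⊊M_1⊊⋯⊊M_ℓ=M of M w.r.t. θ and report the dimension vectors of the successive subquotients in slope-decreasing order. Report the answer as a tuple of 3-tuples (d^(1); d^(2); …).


Interval decomposition of M: I[1,1], I[1,2], I[2,3]^3, I[3,3].
HN type (ℓ=4): μ^(1)=8; μ^(2)=-2; μ^(3)=-9/2; μ^(4)=-7

((0, 0, 4); (1, 0, 0); (1, 1, 0); (0, 3, 0))


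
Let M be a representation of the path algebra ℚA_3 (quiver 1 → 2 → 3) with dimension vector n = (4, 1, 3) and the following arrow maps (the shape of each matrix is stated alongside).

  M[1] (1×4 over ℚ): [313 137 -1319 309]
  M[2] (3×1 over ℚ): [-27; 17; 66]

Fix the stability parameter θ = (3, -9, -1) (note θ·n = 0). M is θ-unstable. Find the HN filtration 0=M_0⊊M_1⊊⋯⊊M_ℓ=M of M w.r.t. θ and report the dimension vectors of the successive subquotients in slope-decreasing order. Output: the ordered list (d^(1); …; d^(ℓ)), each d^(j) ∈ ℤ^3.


Via rank(M_{q-1}∘⋯∘M_p): M ≅ I[1,1]^3, I[1,3], I[3,3]^2.
μ_θ-semistable layers: μ^(1)=3; μ^(2)=-1; μ^(3)=-3

((3, 0, 0); (0, 0, 3); (1, 1, 0))


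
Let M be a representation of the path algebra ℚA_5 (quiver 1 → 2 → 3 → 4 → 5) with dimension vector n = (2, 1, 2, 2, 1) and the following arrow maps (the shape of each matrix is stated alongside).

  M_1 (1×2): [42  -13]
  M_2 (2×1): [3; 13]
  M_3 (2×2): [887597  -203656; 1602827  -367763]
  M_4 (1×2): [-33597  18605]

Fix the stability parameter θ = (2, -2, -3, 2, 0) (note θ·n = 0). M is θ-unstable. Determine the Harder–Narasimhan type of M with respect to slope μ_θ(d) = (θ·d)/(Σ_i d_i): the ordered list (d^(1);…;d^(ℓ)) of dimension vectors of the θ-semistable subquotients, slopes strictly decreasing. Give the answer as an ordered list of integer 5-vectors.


Barcode: M ≅ I[1,1], I[1,5], I[3,4]. HN layers by μ_θ (4 steps, strictly decreasing):
  μ^(1)=2; μ^(2)=1; μ^(3)=-1; μ^(4)=-3

((1, 0, 0, 1, 0); (0, 0, 0, 1, 1); (1, 1, 1, 0, 0); (0, 0, 1, 0, 0))


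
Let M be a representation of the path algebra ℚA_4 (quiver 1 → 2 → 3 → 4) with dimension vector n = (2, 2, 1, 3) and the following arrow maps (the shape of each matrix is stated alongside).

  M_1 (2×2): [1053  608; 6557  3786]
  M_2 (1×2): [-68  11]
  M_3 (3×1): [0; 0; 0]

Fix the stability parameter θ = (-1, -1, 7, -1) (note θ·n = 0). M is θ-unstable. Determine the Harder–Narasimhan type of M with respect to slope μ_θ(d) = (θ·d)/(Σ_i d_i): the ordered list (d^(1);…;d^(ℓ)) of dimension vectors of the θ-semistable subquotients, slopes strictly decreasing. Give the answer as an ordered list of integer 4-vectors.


Barcode: M ≅ I[1,2], I[1,3], I[4,4]^3. HN layers by μ_θ (2 steps, strictly decreasing):
  μ^(1)=7; μ^(2)=-1

((0, 0, 1, 0); (2, 2, 0, 3))


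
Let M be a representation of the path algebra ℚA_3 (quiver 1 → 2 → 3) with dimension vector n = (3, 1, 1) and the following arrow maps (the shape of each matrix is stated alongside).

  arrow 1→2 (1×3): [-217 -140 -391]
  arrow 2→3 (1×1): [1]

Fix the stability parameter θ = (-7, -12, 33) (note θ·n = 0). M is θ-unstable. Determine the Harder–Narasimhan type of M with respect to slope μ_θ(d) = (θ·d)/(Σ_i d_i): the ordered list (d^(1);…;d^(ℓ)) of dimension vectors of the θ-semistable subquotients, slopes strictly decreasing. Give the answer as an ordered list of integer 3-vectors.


Interval decomposition of M: I[1,1]^2, I[1,3].
HN type (ℓ=3): μ^(1)=33; μ^(2)=-7; μ^(3)=-19/2

((0, 0, 1); (2, 0, 0); (1, 1, 0))


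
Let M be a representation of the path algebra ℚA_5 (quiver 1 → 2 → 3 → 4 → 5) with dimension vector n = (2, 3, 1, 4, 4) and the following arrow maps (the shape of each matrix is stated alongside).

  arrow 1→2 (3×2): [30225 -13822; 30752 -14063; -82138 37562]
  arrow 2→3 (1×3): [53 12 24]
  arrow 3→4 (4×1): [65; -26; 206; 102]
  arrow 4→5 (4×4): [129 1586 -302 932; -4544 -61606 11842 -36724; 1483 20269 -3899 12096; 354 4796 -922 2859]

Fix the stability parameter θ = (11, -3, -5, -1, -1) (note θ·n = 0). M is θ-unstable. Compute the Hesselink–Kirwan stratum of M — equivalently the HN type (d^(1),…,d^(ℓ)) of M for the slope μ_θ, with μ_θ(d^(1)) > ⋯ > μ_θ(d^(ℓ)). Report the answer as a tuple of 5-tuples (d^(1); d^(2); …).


Interval decomposition of M: I[1,2], I[1,5], I[2,2], I[4,4], I[4,5]^2, I[5,5].
HN type (ℓ=4): μ^(1)=4; μ^(2)=1/5; μ^(3)=-1; μ^(4)=-3

((1, 1, 0, 0, 0); (1, 1, 1, 1, 1); (0, 0, 0, 3, 3); (0, 1, 0, 0, 0))


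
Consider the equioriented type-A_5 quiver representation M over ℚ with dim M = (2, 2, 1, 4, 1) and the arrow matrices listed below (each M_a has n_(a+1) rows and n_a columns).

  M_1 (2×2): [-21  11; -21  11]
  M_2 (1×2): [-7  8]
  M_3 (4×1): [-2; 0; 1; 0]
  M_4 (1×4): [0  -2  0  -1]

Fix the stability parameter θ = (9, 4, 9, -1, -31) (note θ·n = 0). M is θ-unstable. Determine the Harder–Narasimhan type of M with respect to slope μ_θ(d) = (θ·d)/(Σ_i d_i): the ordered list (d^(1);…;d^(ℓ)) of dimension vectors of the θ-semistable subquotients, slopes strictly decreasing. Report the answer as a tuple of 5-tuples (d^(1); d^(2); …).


Via rank(M_{q-1}∘⋯∘M_p): M ≅ I[1,1], I[1,4], I[2,2], I[4,4]^2, I[4,5].
μ_θ-semistable layers: μ^(1)=9; μ^(2)=21/4; μ^(3)=4; μ^(4)=-1; μ^(5)=-16

((1, 0, 0, 0, 0); (1, 1, 1, 1, 0); (0, 1, 0, 0, 0); (0, 0, 0, 2, 0); (0, 0, 0, 1, 1))


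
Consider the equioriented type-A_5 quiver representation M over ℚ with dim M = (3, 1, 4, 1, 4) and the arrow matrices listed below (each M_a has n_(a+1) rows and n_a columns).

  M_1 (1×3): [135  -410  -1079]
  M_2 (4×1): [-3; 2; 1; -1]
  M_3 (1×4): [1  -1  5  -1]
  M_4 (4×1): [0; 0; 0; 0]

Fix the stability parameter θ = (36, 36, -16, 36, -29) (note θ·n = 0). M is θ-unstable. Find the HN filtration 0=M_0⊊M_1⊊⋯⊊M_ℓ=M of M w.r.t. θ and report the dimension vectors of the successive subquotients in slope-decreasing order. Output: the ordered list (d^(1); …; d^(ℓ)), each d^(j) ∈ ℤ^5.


Via rank(M_{q-1}∘⋯∘M_p): M ≅ I[1,1]^2, I[1,4], I[3,3]^3, I[5,5]^4.
μ_θ-semistable layers: μ^(1)=36; μ^(2)=56/3; μ^(3)=-16; μ^(4)=-29

((2, 0, 0, 1, 0); (1, 1, 1, 0, 0); (0, 0, 3, 0, 0); (0, 0, 0, 0, 4))


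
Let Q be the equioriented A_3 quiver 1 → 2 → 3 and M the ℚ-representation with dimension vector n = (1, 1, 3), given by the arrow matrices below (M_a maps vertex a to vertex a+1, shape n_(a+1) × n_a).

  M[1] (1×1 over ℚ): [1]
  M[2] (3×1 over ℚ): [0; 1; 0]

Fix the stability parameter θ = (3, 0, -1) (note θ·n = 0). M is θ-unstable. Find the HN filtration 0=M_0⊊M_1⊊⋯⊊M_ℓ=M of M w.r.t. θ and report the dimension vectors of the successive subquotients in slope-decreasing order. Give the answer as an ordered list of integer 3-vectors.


Interval decomposition of M: I[1,3], I[3,3]^2.
HN type (ℓ=2): μ^(1)=2/3; μ^(2)=-1

((1, 1, 1); (0, 0, 2))


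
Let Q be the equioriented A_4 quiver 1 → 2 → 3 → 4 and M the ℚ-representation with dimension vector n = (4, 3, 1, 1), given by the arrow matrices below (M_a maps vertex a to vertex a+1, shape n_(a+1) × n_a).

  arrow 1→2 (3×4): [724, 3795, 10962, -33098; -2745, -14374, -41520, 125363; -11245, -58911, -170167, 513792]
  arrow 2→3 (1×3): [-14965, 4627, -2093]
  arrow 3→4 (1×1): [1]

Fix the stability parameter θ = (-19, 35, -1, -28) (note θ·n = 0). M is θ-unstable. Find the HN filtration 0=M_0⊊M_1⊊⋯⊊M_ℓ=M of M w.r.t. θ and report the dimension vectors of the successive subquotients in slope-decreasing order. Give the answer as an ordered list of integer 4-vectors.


Via rank(M_{q-1}∘⋯∘M_p): M ≅ I[1,1], I[1,2]^2, I[1,4].
μ_θ-semistable layers: μ^(1)=35; μ^(2)=2; μ^(3)=-19

((0, 2, 0, 0); (0, 1, 1, 1); (4, 0, 0, 0))


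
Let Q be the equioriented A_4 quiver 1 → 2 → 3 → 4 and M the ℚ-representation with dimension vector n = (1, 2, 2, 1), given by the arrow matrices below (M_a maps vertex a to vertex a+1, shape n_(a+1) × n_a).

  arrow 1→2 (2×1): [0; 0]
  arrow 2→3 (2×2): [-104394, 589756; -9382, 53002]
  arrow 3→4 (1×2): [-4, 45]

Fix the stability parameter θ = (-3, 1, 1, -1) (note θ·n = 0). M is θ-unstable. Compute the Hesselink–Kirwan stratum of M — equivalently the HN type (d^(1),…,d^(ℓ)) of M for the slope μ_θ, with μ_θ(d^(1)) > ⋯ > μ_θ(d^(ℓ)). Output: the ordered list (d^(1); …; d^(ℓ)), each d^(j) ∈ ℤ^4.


Via rank(M_{q-1}∘⋯∘M_p): M ≅ I[1,1], I[2,3], I[2,4].
μ_θ-semistable layers: μ^(1)=1; μ^(2)=1/3; μ^(3)=-3

((0, 1, 1, 0); (0, 1, 1, 1); (1, 0, 0, 0))


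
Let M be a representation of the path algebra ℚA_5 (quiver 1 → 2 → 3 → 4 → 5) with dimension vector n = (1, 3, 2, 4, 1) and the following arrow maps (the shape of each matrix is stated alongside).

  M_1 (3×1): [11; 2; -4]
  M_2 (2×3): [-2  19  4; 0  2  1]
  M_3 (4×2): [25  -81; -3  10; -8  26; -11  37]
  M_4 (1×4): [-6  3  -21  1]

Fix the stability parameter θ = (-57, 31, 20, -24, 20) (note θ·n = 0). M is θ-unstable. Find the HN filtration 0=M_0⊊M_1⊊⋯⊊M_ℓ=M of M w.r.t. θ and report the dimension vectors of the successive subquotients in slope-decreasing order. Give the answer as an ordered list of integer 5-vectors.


Via rank(M_{q-1}∘⋯∘M_p): M ≅ I[1,2], I[2,4], I[2,5], I[4,4]^2.
μ_θ-semistable layers: μ^(1)=31; μ^(2)=20; μ^(3)=9; μ^(4)=-24; μ^(5)=-57

((0, 1, 0, 0, 0); (0, 0, 0, 0, 1); (0, 2, 2, 2, 0); (0, 0, 0, 2, 0); (1, 0, 0, 0, 0))


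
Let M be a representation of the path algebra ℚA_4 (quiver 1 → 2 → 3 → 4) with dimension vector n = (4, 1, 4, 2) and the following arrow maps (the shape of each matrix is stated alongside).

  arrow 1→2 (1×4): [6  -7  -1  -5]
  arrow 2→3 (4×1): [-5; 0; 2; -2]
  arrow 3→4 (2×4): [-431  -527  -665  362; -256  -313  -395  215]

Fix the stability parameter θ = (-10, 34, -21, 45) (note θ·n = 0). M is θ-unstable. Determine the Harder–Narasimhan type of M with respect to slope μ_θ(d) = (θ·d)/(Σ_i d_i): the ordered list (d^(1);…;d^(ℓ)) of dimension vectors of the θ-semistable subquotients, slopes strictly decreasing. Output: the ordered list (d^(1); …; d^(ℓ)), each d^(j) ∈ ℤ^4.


Barcode: M ≅ I[1,1]^3, I[1,4], I[3,3]^2, I[3,4]. HN layers by μ_θ (4 steps, strictly decreasing):
  μ^(1)=45; μ^(2)=13/2; μ^(3)=-10; μ^(4)=-21

((0, 0, 0, 2); (0, 1, 1, 0); (4, 0, 0, 0); (0, 0, 3, 0))


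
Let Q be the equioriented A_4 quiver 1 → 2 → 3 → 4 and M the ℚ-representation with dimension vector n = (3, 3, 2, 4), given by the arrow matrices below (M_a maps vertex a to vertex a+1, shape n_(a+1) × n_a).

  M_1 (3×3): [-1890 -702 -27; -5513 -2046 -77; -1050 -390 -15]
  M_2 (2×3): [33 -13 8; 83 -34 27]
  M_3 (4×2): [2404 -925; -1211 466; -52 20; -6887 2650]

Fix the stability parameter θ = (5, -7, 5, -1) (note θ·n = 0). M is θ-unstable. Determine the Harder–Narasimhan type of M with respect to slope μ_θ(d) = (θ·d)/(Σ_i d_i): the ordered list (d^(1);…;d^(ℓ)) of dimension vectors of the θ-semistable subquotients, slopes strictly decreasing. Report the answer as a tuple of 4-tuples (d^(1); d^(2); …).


Barcode: M ≅ I[1,1], I[1,4]^2, I[2,2], I[4,4]^2. HN layers by μ_θ (4 steps, strictly decreasing):
  μ^(1)=5; μ^(2)=2; μ^(3)=-1; μ^(4)=-7

((1, 0, 0, 0); (0, 0, 2, 2); (2, 2, 0, 2); (0, 1, 0, 0))


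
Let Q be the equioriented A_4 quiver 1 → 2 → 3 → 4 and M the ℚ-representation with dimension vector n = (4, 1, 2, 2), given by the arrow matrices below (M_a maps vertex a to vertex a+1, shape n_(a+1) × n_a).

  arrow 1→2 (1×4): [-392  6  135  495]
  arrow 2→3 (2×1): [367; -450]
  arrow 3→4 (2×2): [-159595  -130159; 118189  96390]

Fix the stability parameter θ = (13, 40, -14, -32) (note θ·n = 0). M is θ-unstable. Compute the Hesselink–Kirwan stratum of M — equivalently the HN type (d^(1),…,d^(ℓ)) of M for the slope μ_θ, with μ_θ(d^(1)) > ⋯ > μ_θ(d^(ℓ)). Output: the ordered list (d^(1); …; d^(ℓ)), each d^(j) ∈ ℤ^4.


Interval decomposition of M: I[1,1]^3, I[1,4], I[3,4].
HN type (ℓ=3): μ^(1)=13; μ^(2)=7/4; μ^(3)=-23

((3, 0, 0, 0); (1, 1, 1, 1); (0, 0, 1, 1))


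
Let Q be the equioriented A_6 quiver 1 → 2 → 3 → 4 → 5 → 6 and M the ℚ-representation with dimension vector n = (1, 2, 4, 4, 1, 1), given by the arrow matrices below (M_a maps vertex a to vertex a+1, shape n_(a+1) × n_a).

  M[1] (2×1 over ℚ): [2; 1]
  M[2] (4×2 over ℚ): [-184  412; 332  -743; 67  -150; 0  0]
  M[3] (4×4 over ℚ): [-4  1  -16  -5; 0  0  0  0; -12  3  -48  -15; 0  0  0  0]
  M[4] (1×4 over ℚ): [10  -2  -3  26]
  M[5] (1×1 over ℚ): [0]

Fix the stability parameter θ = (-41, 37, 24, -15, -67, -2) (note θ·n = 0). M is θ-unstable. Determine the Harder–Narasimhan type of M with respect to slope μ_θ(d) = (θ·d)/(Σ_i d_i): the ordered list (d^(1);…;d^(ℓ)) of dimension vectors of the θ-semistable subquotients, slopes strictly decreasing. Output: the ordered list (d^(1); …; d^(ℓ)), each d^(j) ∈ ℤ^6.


Interval decomposition of M: I[1,5], I[2,3], I[3,3]^2, I[4,4]^3, I[6,6].
HN type (ℓ=6): μ^(1)=61/2; μ^(2)=24; μ^(3)=-2; μ^(4)=-21/4; μ^(5)=-15; μ^(6)=-41

((0, 1, 1, 0, 0, 0); (0, 0, 2, 0, 0, 0); (0, 0, 0, 0, 0, 1); (0, 1, 1, 1, 1, 0); (0, 0, 0, 3, 0, 0); (1, 0, 0, 0, 0, 0))


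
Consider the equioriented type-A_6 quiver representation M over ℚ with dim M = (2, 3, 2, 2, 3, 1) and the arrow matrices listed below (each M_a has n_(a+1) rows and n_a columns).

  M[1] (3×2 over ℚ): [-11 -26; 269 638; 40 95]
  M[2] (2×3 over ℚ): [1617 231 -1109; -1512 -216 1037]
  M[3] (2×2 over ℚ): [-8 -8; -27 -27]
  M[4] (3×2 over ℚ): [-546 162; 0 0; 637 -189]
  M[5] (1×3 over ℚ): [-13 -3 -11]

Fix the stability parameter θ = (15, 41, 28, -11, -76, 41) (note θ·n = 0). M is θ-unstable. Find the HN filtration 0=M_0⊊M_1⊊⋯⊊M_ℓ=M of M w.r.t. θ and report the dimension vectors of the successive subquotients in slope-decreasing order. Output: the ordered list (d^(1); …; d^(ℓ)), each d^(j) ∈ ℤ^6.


Via rank(M_{q-1}∘⋯∘M_p): M ≅ I[1,2], I[1,3], I[2,6], I[4,4], I[5,5]^2.
μ_θ-semistable layers: μ^(1)=41; μ^(2)=69/2; μ^(3)=15; μ^(4)=-9/2; μ^(5)=-11; μ^(6)=-76

((0, 1, 0, 0, 0, 1); (0, 1, 1, 0, 0, 0); (2, 0, 0, 0, 0, 0); (0, 1, 1, 1, 1, 0); (0, 0, 0, 1, 0, 0); (0, 0, 0, 0, 2, 0))


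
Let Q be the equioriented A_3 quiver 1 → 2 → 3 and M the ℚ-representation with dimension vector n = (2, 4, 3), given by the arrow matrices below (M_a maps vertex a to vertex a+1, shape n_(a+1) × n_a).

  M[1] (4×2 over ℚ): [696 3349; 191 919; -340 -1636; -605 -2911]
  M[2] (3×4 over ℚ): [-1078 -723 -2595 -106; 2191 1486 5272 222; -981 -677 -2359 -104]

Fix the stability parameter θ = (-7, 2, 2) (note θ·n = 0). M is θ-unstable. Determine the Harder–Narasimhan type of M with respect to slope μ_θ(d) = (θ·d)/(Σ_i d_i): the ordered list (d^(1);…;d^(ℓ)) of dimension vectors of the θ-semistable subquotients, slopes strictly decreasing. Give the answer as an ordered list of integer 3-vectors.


Via rank(M_{q-1}∘⋯∘M_p): M ≅ I[1,3]^2, I[2,2], I[2,3].
μ_θ-semistable layers: μ^(1)=2; μ^(2)=-7

((0, 4, 3); (2, 0, 0))


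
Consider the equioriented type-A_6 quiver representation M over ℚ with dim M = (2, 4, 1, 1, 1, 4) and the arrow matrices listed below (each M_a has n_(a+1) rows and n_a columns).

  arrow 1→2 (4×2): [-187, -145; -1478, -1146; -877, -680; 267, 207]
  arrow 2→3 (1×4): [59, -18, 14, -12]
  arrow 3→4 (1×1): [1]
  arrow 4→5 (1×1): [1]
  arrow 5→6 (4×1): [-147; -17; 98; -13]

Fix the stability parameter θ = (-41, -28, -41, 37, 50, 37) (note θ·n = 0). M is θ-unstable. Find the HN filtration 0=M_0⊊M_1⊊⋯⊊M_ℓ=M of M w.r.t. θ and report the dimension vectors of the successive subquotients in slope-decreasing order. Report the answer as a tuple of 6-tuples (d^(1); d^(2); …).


Via rank(M_{q-1}∘⋯∘M_p): M ≅ I[1,2], I[1,6], I[2,2]^2, I[6,6]^3.
μ_θ-semistable layers: μ^(1)=87/2; μ^(2)=37; μ^(3)=-28; μ^(4)=-69/2; μ^(5)=-41

((0, 0, 0, 0, 1, 1); (0, 0, 0, 1, 0, 3); (0, 3, 0, 0, 0, 0); (0, 1, 1, 0, 0, 0); (2, 0, 0, 0, 0, 0))


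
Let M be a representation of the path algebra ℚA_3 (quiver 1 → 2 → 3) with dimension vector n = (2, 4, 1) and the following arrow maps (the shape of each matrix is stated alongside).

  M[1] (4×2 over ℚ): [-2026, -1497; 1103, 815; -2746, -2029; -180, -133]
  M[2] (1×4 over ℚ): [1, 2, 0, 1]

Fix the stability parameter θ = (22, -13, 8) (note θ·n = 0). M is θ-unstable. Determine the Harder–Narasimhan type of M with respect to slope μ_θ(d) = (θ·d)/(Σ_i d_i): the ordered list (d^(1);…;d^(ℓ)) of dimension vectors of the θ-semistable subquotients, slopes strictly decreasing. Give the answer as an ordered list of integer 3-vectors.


Barcode: M ≅ I[1,2]^2, I[2,2], I[2,3]. HN layers by μ_θ (3 steps, strictly decreasing):
  μ^(1)=8; μ^(2)=9/2; μ^(3)=-13

((0, 0, 1); (2, 2, 0); (0, 2, 0))


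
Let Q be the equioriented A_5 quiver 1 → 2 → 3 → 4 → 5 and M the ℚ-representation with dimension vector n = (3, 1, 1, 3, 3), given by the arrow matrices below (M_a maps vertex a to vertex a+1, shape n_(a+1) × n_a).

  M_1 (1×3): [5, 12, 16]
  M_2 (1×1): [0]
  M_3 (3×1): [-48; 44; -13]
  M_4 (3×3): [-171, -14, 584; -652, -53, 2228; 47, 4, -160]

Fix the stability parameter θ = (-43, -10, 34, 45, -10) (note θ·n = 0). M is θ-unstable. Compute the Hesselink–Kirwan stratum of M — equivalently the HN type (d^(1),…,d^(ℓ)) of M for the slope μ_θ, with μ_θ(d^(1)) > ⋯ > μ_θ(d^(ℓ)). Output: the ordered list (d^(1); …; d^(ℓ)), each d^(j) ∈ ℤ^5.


Barcode: M ≅ I[1,1]^2, I[1,2], I[3,4], I[4,5]^2, I[5,5]. HN layers by μ_θ (5 steps, strictly decreasing):
  μ^(1)=45; μ^(2)=34; μ^(3)=35/2; μ^(4)=-10; μ^(5)=-43

((0, 0, 0, 1, 0); (0, 0, 1, 0, 0); (0, 0, 0, 2, 2); (0, 1, 0, 0, 1); (3, 0, 0, 0, 0))


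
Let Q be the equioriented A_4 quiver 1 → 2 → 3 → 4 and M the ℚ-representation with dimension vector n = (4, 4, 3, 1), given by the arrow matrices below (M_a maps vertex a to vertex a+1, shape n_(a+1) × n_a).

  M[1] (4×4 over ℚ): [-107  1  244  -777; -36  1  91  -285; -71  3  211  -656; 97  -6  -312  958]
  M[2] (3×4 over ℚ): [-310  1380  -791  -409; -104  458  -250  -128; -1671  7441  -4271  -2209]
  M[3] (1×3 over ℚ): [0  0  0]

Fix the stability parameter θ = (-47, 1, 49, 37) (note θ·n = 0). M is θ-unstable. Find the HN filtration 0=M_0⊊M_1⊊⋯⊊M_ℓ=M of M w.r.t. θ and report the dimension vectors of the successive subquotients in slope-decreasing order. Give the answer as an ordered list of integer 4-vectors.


Via rank(M_{q-1}∘⋯∘M_p): M ≅ I[1,2], I[1,3]^3, I[4,4].
μ_θ-semistable layers: μ^(1)=49; μ^(2)=37; μ^(3)=1; μ^(4)=-47

((0, 0, 3, 0); (0, 0, 0, 1); (0, 4, 0, 0); (4, 0, 0, 0))


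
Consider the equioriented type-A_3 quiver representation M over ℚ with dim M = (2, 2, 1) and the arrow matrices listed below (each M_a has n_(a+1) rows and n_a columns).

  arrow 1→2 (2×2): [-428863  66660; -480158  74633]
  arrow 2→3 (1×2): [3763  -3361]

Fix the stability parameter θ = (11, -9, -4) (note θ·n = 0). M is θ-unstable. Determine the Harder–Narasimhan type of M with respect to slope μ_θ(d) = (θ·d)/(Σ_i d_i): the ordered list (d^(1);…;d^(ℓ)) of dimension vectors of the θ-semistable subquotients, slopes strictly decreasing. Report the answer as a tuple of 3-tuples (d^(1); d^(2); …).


Barcode: M ≅ I[1,2], I[1,3]. HN layers by μ_θ (2 steps, strictly decreasing):
  μ^(1)=1; μ^(2)=-2/3

((1, 1, 0); (1, 1, 1))


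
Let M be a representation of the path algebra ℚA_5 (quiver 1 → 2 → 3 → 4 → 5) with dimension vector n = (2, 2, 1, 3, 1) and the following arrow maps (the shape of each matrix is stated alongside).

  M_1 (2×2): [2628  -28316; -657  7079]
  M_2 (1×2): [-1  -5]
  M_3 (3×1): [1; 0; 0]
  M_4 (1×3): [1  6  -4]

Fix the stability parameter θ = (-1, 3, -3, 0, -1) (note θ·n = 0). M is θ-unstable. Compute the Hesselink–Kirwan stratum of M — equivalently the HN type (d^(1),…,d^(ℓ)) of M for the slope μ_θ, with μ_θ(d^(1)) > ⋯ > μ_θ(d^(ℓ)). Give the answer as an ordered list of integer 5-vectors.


Interval decomposition of M: I[1,1], I[1,5], I[2,2], I[4,4]^2.
HN type (ℓ=4): μ^(1)=3; μ^(2)=0; μ^(3)=-1/4; μ^(4)=-1

((0, 1, 0, 0, 0); (0, 0, 0, 2, 0); (0, 1, 1, 1, 1); (2, 0, 0, 0, 0))


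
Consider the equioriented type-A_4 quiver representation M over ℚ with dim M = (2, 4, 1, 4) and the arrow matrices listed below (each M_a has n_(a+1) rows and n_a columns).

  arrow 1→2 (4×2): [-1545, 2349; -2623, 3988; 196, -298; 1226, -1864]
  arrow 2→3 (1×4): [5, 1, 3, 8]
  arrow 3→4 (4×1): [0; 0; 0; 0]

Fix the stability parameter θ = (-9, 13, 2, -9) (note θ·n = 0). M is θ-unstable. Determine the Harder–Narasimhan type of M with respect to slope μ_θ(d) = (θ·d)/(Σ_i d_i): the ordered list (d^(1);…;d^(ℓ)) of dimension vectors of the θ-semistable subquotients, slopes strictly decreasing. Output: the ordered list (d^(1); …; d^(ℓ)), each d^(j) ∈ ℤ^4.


Via rank(M_{q-1}∘⋯∘M_p): M ≅ I[1,2], I[1,3], I[2,2]^2, I[4,4]^4.
μ_θ-semistable layers: μ^(1)=13; μ^(2)=15/2; μ^(3)=-9

((0, 3, 0, 0); (0, 1, 1, 0); (2, 0, 0, 4))


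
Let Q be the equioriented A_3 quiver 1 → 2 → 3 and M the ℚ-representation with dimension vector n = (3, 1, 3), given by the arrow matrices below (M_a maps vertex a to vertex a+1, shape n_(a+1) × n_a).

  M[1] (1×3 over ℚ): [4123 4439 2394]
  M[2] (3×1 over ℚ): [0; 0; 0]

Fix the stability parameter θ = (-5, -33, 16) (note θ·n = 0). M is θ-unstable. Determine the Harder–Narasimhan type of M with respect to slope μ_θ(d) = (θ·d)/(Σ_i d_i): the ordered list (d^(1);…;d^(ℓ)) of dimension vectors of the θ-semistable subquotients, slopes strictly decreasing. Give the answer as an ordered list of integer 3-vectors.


Via rank(M_{q-1}∘⋯∘M_p): M ≅ I[1,1]^2, I[1,2], I[3,3]^3.
μ_θ-semistable layers: μ^(1)=16; μ^(2)=-5; μ^(3)=-19

((0, 0, 3); (2, 0, 0); (1, 1, 0))


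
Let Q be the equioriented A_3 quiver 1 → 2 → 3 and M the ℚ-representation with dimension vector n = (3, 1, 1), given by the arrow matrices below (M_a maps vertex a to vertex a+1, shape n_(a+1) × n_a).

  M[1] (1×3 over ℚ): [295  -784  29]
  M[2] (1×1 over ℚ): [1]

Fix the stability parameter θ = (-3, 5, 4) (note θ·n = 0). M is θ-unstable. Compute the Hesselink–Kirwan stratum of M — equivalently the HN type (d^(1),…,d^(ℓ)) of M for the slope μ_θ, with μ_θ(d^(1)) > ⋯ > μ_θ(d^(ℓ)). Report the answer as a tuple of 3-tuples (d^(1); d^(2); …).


Barcode: M ≅ I[1,1]^2, I[1,3]. HN layers by μ_θ (2 steps, strictly decreasing):
  μ^(1)=9/2; μ^(2)=-3

((0, 1, 1); (3, 0, 0))


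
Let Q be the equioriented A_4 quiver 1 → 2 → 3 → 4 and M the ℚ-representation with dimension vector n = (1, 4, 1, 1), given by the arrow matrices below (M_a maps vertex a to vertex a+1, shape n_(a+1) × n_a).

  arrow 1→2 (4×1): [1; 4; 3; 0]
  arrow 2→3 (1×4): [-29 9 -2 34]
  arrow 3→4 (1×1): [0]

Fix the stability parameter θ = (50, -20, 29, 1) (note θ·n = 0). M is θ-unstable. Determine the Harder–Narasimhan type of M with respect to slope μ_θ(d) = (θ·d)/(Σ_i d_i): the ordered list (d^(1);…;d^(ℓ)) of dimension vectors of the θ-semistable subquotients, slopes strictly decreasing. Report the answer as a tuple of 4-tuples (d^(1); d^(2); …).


Via rank(M_{q-1}∘⋯∘M_p): M ≅ I[1,3], I[2,2]^3, I[4,4].
μ_θ-semistable layers: μ^(1)=29; μ^(2)=15; μ^(3)=1; μ^(4)=-20

((0, 0, 1, 0); (1, 1, 0, 0); (0, 0, 0, 1); (0, 3, 0, 0))


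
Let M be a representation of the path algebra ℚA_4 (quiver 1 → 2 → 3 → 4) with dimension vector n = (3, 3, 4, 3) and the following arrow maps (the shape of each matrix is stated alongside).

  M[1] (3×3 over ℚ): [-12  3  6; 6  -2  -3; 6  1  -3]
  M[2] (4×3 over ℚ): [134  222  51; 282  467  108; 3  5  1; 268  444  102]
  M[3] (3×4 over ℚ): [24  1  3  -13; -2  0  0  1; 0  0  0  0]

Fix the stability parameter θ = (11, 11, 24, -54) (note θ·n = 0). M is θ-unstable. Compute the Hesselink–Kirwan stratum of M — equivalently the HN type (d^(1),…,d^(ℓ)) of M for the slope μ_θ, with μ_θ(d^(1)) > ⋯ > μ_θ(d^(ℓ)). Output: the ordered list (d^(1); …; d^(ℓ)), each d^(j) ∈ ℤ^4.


Interval decomposition of M: I[1,1], I[1,3], I[1,4], I[2,3], I[3,4], I[4,4].
HN type (ℓ=5): μ^(1)=24; μ^(2)=11; μ^(3)=-2; μ^(4)=-15; μ^(5)=-54

((0, 0, 2, 0); (2, 2, 0, 0); (1, 1, 1, 1); (0, 0, 1, 1); (0, 0, 0, 1))
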